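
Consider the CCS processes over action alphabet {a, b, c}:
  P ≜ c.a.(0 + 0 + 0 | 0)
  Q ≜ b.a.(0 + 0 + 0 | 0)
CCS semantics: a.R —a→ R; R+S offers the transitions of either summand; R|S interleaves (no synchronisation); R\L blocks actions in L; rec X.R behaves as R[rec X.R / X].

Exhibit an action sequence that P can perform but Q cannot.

c

LTS(P): 3 reachable states
  p0 = c.a.(0 + 0 + 0 | 0) :: --c--▸ p1
  p1 = a.(0 + 0 + 0 | 0) :: --a--▸ p2
  p2 = 0 + 0 + 0 | 0 :: ·
LTS(Q): 3 reachable states
  q0 = b.a.(0 + 0 + 0 | 0) :: --b--▸ q1
  q1 = a.(0 + 0 + 0 | 0) :: --a--▸ q2
  q2 = 0 + 0 + 0 | 0 :: ·
Executing c from P (initial set {p0}):
  after c @ step 1: {p1}
  P completes σ.
Executing c from Q (initial set {q0}):
  after c @ step 1: ∅  — Q cannot continue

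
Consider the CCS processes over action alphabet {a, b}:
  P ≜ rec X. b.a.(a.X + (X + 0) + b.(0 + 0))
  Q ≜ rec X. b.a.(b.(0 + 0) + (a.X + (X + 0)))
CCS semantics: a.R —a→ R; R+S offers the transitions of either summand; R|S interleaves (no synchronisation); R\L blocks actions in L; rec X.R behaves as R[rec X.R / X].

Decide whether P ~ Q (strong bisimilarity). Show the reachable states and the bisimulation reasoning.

Reachable graph of P (4 states):
  s0 = rec X. b.a.(a.X + (X + 0) + b.(0 + 0)) → —b→ s1
  s1 = a.(a.(rec X. b.a.(a.X + (X + 0) + b.(0 + 0))) + ((rec X. b.a.(a.X + (X + 0) + b.(0 + 0))) + 0) + b.(0 + 0)) → —a→ s2
  s2 = a.(rec X. b.a.(a.X + (X + 0) + b.(0 + 0))) + ((rec X. b.a.(a.X + (X + 0) + b.(0 + 0))) + 0) + b.(0 + 0) → —a→ s0, —b→ s1, —b→ s3
  s3 = 0 + 0 → stopped
Reachable graph of Q (4 states):
  t0 = rec X. b.a.(b.(0 + 0) + (a.X + (X + 0))) → —b→ t1
  t1 = a.(b.(0 + 0) + (a.(rec X. b.a.(b.(0 + 0) + (a.X + (X + 0)))) + ((rec X. b.a.(b.(0 + 0) + (a.X + (X + 0)))) + 0))) → —a→ t2
  t2 = b.(0 + 0) + (a.(rec X. b.a.(b.(0 + 0) + (a.X + (X + 0)))) + ((rec X. b.a.(b.(0 + 0) + (a.X + (X + 0)))) + 0)) → —a→ t0, —b→ t1, —b→ t3
  t3 = 0 + 0 → stopped
Coarsest stable partition (strong bisimilarity classes):
  B0 = {s0, t0}
  B1 = {s1, t1}
  B2 = {s2, t2}
  B3 = {s3, t3}
s0 ∈ B0, t0 ∈ B0 → same block

bisimilar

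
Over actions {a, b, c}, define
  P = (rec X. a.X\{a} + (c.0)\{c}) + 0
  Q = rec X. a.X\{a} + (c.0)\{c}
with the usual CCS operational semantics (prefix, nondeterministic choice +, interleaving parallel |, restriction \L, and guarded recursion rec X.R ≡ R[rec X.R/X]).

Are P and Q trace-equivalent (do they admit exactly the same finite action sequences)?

Reachable graph of P (2 states):
  p0 = (rec X. a.X\{a} + (c.0)\{c}) + 0 :: —a→ p1
  p1 = (rec X. a.X\{a} + (c.0)\{c})\{a} :: (no moves)
Reachable graph of Q (2 states):
  q0 = rec X. a.X\{a} + (c.0)\{c} :: —a→ q1
  q1 = (rec X. a.X\{a} + (c.0)\{c})\{a} :: (no moves)
Partition-refinement fixed point:
  B0 = {p0, q0}
  B1 = {p1, q1}
p0 ∈ B0, q0 ∈ B0 → same block
Bisimilar ⇒ trace-equivalent.

trace-equivalent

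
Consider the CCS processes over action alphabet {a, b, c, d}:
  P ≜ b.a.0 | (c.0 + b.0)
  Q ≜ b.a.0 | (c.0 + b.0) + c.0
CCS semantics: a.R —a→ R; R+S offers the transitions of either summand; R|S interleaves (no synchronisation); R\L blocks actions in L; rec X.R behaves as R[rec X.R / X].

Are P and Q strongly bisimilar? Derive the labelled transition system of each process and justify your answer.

P's transition system — 6 states:
  u0 = b.a.0 | (c.0 + b.0) → =b=> u1, =b=> u2, =c=> u2
  u1 = a.0 | (c.0 + b.0) → =a=> u3, =b=> u4, =c=> u4
  u2 = b.a.0 | 0 → =b=> u4
  u3 = 0 | (c.0 + b.0) → =b=> u5, =c=> u5
  u4 = a.0 | 0 → =a=> u5
  u5 = 0 | 0 → ·
Q's transition system — 7 states:
  v0 = b.a.0 | (c.0 + b.0) + c.0 → =b=> v1, =b=> v2, =c=> v2, =c=> v3
  v1 = a.0 | (c.0 + b.0) → =a=> v4, =b=> v5, =c=> v5
  v2 = b.a.0 | 0 → =b=> v5
  v3 = 0 → ·
  v4 = 0 | (c.0 + b.0) → =b=> v6, =c=> v6
  v5 = a.0 | 0 → =a=> v6
  v6 = 0 | 0 → ·
Partition-refinement fixed point:
  B0 = {u0}
  B1 = {u2, v2}
  B2 = {u4, v5}
  B3 = {u5, v3, v6}
  B4 = {u1, v1}
  B5 = {u3, v4}
  B6 = {v0}
u0 ∈ B0, v0 ∈ B6 → different blocks

NO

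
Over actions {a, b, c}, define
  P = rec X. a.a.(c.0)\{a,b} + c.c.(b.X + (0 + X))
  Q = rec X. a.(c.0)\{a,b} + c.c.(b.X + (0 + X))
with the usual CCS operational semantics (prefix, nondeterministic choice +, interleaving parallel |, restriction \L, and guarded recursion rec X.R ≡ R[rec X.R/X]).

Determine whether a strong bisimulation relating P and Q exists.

P's transition system — 6 states:
  p0 = rec X. a.a.(c.0)\{a,b} + c.c.(b.X + (0 + X)) → ··a··> p1, ··c··> p2
  p1 = a.(c.0)\{a,b} → ··a··> p3
  p2 = c.(b.(rec X. a.a.(c.0)\{a,b} + c.c.(b.X + (0 + X))) + (0 + (rec X. a.a.(c.0)\{a,b} + c.c.(b.X + (0 + X))))) → ··c··> p4
  p3 = (c.0)\{a,b} → ··c··> p5
  p4 = b.(rec X. a.a.(c.0)\{a,b} + c.c.(b.X + (0 + X))) + (0 + (rec X. a.a.(c.0)\{a,b} + c.c.(b.X + (0 + X)))) → ··a··> p1, ··b··> p0, ··c··> p2
  p5 = 0\{a,b} → stopped
Q's transition system — 5 states:
  q0 = rec X. a.(c.0)\{a,b} + c.c.(b.X + (0 + X)) → ··a··> q1, ··c··> q2
  q1 = (c.0)\{a,b} → ··c··> q3
  q2 = c.(b.(rec X. a.(c.0)\{a,b} + c.c.(b.X + (0 + X))) + (0 + (rec X. a.(c.0)\{a,b} + c.c.(b.X + (0 + X))))) → ··c··> q4
  q3 = 0\{a,b} → stopped
  q4 = b.(rec X. a.(c.0)\{a,b} + c.c.(b.X + (0 + X))) + (0 + (rec X. a.(c.0)\{a,b} + c.c.(b.X + (0 + X)))) → ··a··> q1, ··b··> q0, ··c··> q2
Partition-refinement fixed point:
  B0 = {p0}
  B1 = {p1}
  B2 = {p3, q1}
  B3 = {p5, q3}
  B4 = {p2}
  B5 = {p4}
  B6 = {q0}
  B7 = {q2}
  B8 = {q4}
p0 ∈ B0, q0 ∈ B6 → different blocks

P ≁ Q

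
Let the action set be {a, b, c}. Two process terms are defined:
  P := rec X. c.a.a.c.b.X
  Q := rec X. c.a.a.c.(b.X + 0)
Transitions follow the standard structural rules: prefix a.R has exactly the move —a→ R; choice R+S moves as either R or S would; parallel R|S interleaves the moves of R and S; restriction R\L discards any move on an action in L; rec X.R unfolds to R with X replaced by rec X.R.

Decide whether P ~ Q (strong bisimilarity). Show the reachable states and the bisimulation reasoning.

P ~ Q

Reachable graph of P (5 states):
  p0 = rec X. c.a.a.c.b.X :: =c=> p1
  p1 = a.a.c.b.(rec X. c.a.a.c.b.X) :: =a=> p2
  p2 = a.c.b.(rec X. c.a.a.c.b.X) :: =a=> p3
  p3 = c.b.(rec X. c.a.a.c.b.X) :: =c=> p4
  p4 = b.(rec X. c.a.a.c.b.X) :: =b=> p0
Reachable graph of Q (5 states):
  q0 = rec X. c.a.a.c.(b.X + 0) :: =c=> q1
  q1 = a.a.c.(b.(rec X. c.a.a.c.(b.X + 0)) + 0) :: =a=> q2
  q2 = a.c.(b.(rec X. c.a.a.c.(b.X + 0)) + 0) :: =a=> q3
  q3 = c.(b.(rec X. c.a.a.c.(b.X + 0)) + 0) :: =c=> q4
  q4 = b.(rec X. c.a.a.c.(b.X + 0)) + 0 :: =b=> q0
Bisimilarity quotient blocks:
  B0 = {p0, q0}
  B1 = {p1, q1}
  B2 = {p2, q2}
  B3 = {p3, q3}
  B4 = {p4, q4}
p0 ∈ B0, q0 ∈ B0 → same block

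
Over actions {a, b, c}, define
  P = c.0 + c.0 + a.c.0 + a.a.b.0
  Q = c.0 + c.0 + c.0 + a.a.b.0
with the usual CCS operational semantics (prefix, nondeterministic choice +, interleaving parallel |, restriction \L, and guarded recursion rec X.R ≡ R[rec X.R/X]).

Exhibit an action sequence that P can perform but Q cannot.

Reachable graph of P (5 states):
  s0 = c.0 + c.0 + a.c.0 + a.a.b.0 :: =a=> s1, =a=> s2, =c=> s3
  s1 = a.b.0 :: =a=> s4
  s2 = c.0 :: =c=> s3
  s3 = 0 :: (no moves)
  s4 = b.0 :: =b=> s3
Reachable graph of Q (4 states):
  t0 = c.0 + c.0 + c.0 + a.a.b.0 :: =a=> t1, =c=> t2
  t1 = a.b.0 :: =a=> t3
  t2 = 0 :: (no moves)
  t3 = b.0 :: =b=> t2
Executing ac from P (initial set {s0}):
  after a @ step 1: {s1, s2}
  after c @ step 2: {s3}
  P completes σ.
Executing ac from Q (initial set {t0}):
  after a @ step 1: {t1}
  after c @ step 2: ∅ (Q stuck)

ac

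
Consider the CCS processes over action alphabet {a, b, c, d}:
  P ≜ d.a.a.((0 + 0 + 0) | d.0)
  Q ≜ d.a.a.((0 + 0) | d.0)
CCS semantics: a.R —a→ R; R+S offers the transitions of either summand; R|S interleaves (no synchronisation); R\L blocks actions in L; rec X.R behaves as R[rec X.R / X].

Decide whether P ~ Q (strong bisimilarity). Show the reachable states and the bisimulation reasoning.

LTS(P): 5 reachable states
  m0 = d.a.a.((0 + 0 + 0) | d.0) → -d-> m1
  m1 = a.a.((0 + 0 + 0) | d.0) → -a-> m2
  m2 = a.((0 + 0 + 0) | d.0) → -a-> m3
  m3 = (0 + 0 + 0) | d.0 → -d-> m4
  m4 = (0 + 0 + 0) | 0 → ·
LTS(Q): 5 reachable states
  n0 = d.a.a.((0 + 0) | d.0) → -d-> n1
  n1 = a.a.((0 + 0) | d.0) → -a-> n2
  n2 = a.((0 + 0) | d.0) → -a-> n3
  n3 = (0 + 0) | d.0 → -d-> n4
  n4 = (0 + 0) | 0 → ·
Bisimilarity quotient blocks:
  B0 = {m0, n0}
  B1 = {m1, n1}
  B2 = {m2, n2}
  B3 = {m3, n3}
  B4 = {m4, n4}
m0 ∈ B0, n0 ∈ B0 → same block

YES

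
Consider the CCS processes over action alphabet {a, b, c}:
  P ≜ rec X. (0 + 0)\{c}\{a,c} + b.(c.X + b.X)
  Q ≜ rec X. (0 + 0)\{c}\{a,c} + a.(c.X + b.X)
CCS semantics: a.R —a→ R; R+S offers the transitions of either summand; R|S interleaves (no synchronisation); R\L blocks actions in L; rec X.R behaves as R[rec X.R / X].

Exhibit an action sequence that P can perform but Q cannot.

LTS(P): 2 reachable states
  m0 = rec X. (0 + 0)\{c}\{a,c} + b.(c.X + b.X) has moves ··b··> m1
  m1 = c.(rec X. (0 + 0)\{c}\{a,c} + b.(c.X + b.X)) + b.(rec X. (0 + 0)\{c}\{a,c} + b.(c.X + b.X)) has moves ··b··> m0, ··c··> m0
LTS(Q): 2 reachable states
  n0 = rec X. (0 + 0)\{c}\{a,c} + a.(c.X + b.X) has moves ··a··> n1
  n1 = c.(rec X. (0 + 0)\{c}\{a,c} + a.(c.X + b.X)) + b.(rec X. (0 + 0)\{c}\{a,c} + a.(c.X + b.X)) has moves ··b··> n0, ··c··> n0
Executing b from P (initial set {m0}):
  [1] b ⇒ {m1}
  ✓ P
Executing b from Q (initial set {n0}):
  [1] b ⇒ ∅  — Q cannot continue

b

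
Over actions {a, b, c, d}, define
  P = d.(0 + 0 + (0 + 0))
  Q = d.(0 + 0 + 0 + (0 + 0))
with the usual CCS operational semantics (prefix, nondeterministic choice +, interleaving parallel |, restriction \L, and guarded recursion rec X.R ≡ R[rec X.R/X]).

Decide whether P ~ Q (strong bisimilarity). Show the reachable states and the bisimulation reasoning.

bisimilar

LTS(P): 2 reachable states
  m0 = d.(0 + 0 + (0 + 0)) :: ··d··> m1
  m1 = 0 + 0 + (0 + 0) :: deadlocked
LTS(Q): 2 reachable states
  n0 = d.(0 + 0 + 0 + (0 + 0)) :: ··d··> n1
  n1 = 0 + 0 + 0 + (0 + 0) :: deadlocked
Bisimilarity quotient blocks:
  B0 = {m0, n0}
  B1 = {m1, n1}
m0 ∈ B0, n0 ∈ B0 → same block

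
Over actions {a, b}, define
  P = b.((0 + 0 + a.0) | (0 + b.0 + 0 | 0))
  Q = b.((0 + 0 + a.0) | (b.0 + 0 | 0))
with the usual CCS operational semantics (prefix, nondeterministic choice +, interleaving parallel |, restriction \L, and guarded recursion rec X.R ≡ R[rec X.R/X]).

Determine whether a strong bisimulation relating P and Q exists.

YES

LTS(P): 5 reachable states
  m0 = b.((0 + 0 + a.0) | (0 + b.0 + 0 | 0)) ⊢ —b→ m1
  m1 = (0 + 0 + a.0) | (0 + b.0 + 0 | 0) ⊢ —a→ m2, —b→ m3
  m2 = 0 | (0 + b.0 + 0 | 0) ⊢ —b→ m4
  m3 = (0 + 0 + a.0) | 0 ⊢ —a→ m4
  m4 = 0 | 0 ⊢ stopped
LTS(Q): 5 reachable states
  n0 = b.((0 + 0 + a.0) | (b.0 + 0 | 0)) ⊢ —b→ n1
  n1 = (0 + 0 + a.0) | (b.0 + 0 | 0) ⊢ —a→ n2, —b→ n3
  n2 = 0 | (b.0 + 0 | 0) ⊢ —b→ n4
  n3 = (0 + 0 + a.0) | 0 ⊢ —a→ n4
  n4 = 0 | 0 ⊢ stopped
Bisimilarity quotient blocks:
  B0 = {m0, n0}
  B1 = {m1, n1}
  B2 = {m3, n3}
  B3 = {m4, n4}
  B4 = {m2, n2}
m0 ∈ B0, n0 ∈ B0 → same block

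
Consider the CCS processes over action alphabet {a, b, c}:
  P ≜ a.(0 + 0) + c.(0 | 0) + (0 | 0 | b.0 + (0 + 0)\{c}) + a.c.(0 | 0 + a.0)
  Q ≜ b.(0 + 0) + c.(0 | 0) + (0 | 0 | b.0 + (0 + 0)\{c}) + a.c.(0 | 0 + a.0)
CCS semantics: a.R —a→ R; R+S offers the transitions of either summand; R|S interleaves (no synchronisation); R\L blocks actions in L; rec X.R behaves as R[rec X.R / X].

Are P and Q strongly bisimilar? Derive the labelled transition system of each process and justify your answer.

Reachable graph of P (7 states):
  m0 = a.(0 + 0) + c.(0 | 0) + (0 | 0 | b.0 + (0 + 0)\{c}) + a.c.(0 | 0 + a.0) ⊢ =a=> m1, =a=> m2, =b=> m3, =c=> m4
  m1 = 0 + 0 ⊢ (no moves)
  m2 = c.(0 | 0 + a.0) ⊢ =c=> m5
  m3 = 0 | 0 | 0 ⊢ (no moves)
  m4 = 0 | 0 ⊢ (no moves)
  m5 = 0 | 0 + a.0 ⊢ =a=> m6
  m6 = 0 ⊢ (no moves)
Reachable graph of Q (7 states):
  n0 = b.(0 + 0) + c.(0 | 0) + (0 | 0 | b.0 + (0 + 0)\{c}) + a.c.(0 | 0 + a.0) ⊢ =a=> n1, =b=> n2, =b=> n3, =c=> n4
  n1 = c.(0 | 0 + a.0) ⊢ =c=> n5
  n2 = 0 + 0 ⊢ (no moves)
  n3 = 0 | 0 | 0 ⊢ (no moves)
  n4 = 0 | 0 ⊢ (no moves)
  n5 = 0 | 0 + a.0 ⊢ =a=> n6
  n6 = 0 ⊢ (no moves)
Coarsest stable partition (strong bisimilarity classes):
  B0 = {m0}
  B1 = {m1, m3, m4, m6, n2, n3, n4, n6}
  B2 = {m2, n1}
  B3 = {m5, n5}
  B4 = {n0}
m0 ∈ B0, n0 ∈ B4 → different blocks

not bisimilar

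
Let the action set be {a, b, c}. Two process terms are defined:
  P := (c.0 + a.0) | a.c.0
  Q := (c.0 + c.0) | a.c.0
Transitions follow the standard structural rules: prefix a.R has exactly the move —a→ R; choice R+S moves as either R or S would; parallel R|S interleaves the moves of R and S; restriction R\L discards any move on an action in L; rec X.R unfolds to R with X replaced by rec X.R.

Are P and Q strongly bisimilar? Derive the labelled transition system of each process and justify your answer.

LTS(P): 6 reachable states
  u0 = (c.0 + a.0) | a.c.0 ⊢ -a-> u1, -a-> u2, -c-> u2
  u1 = (c.0 + a.0) | c.0 ⊢ -a-> u3, -c-> u3, -c-> u4
  u2 = 0 | a.c.0 ⊢ -a-> u3
  u3 = 0 | c.0 ⊢ -c-> u5
  u4 = (c.0 + a.0) | 0 ⊢ -a-> u5, -c-> u5
  u5 = 0 | 0 ⊢ deadlocked
LTS(Q): 6 reachable states
  v0 = (c.0 + c.0) | a.c.0 ⊢ -a-> v1, -c-> v2
  v1 = (c.0 + c.0) | c.0 ⊢ -c-> v3, -c-> v4
  v2 = 0 | a.c.0 ⊢ -a-> v4
  v3 = (c.0 + c.0) | 0 ⊢ -c-> v5
  v4 = 0 | c.0 ⊢ -c-> v5
  v5 = 0 | 0 ⊢ deadlocked
Partition-refinement fixed point:
  B0 = {u0}
  B1 = {u1}
  B2 = {u4}
  B3 = {u5, v5}
  B4 = {u3, v3, v4}
  B5 = {u2, v2}
  B6 = {v0}
  B7 = {v1}
u0 ∈ B0, v0 ∈ B6 → different blocks

NO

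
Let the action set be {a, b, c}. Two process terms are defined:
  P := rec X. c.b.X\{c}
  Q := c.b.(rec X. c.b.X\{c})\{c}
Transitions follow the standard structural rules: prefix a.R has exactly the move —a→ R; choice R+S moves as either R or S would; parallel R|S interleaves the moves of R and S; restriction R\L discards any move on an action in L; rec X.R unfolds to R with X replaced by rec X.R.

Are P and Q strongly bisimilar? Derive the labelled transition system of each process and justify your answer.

bisimilar

LTS(P): 3 reachable states
  u0 = rec X. c.b.X\{c} :: --c--▸ u1
  u1 = b.(rec X. c.b.X\{c})\{c} :: --b--▸ u2
  u2 = (rec X. c.b.X\{c})\{c} :: stopped
LTS(Q): 3 reachable states
  v0 = c.b.(rec X. c.b.X\{c})\{c} :: --c--▸ v1
  v1 = b.(rec X. c.b.X\{c})\{c} :: --b--▸ v2
  v2 = (rec X. c.b.X\{c})\{c} :: stopped
Partition-refinement fixed point:
  B0 = {u0, v0}
  B1 = {u1, v1}
  B2 = {u2, v2}
u0 ∈ B0, v0 ∈ B0 → same block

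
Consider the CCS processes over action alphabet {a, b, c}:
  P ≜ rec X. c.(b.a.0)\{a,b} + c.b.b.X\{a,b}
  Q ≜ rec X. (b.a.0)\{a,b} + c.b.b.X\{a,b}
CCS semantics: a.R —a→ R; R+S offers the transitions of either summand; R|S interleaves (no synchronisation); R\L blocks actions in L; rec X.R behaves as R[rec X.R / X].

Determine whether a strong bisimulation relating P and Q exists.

not bisimilar

LTS(P): 7 reachable states
  u0 = rec X. c.(b.a.0)\{a,b} + c.b.b.X\{a,b} :: —c→ u1, —c→ u2
  u1 = (b.a.0)\{a,b} :: ·
  u2 = b.b.(rec X. c.(b.a.0)\{a,b} + c.b.b.X\{a,b})\{a,b} :: —b→ u3
  u3 = b.(rec X. c.(b.a.0)\{a,b} + c.b.b.X\{a,b})\{a,b} :: —b→ u4
  u4 = (rec X. c.(b.a.0)\{a,b} + c.b.b.X\{a,b})\{a,b} :: —c→ u5, —c→ u6
  u5 = (b.a.0)\{a,b}\{a,b} :: ·
  u6 = (b.b.(rec X. c.(b.a.0)\{a,b} + c.b.b.X\{a,b})\{a,b})\{a,b} :: ·
LTS(Q): 5 reachable states
  v0 = rec X. (b.a.0)\{a,b} + c.b.b.X\{a,b} :: —c→ v1
  v1 = b.b.(rec X. (b.a.0)\{a,b} + c.b.b.X\{a,b})\{a,b} :: —b→ v2
  v2 = b.(rec X. (b.a.0)\{a,b} + c.b.b.X\{a,b})\{a,b} :: —b→ v3
  v3 = (rec X. (b.a.0)\{a,b} + c.b.b.X\{a,b})\{a,b} :: —c→ v4
  v4 = (b.b.(rec X. (b.a.0)\{a,b} + c.b.b.X\{a,b})\{a,b})\{a,b} :: ·
Bisimilarity quotient blocks:
  B0 = {u0}
  B1 = {u2, v1}
  B2 = {u3, v2}
  B3 = {u4, v3}
  B4 = {u1, u5, u6, v4}
  B5 = {v0}
u0 ∈ B0, v0 ∈ B5 → different blocks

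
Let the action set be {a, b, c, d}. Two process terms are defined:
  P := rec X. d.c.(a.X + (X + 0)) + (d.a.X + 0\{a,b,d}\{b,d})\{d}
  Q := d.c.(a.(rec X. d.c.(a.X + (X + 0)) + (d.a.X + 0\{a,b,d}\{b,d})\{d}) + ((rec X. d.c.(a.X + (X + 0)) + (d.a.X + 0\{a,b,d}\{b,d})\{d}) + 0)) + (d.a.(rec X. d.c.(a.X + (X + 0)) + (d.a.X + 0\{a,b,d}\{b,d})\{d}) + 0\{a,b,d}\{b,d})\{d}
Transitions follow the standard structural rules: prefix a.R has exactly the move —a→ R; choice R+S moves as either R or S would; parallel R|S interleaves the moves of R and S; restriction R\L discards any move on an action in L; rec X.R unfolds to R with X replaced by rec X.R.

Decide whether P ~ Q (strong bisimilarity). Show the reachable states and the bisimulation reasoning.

Reachable graph of P (3 states):
  s0 = rec X. d.c.(a.X + (X + 0)) + (d.a.X + 0\{a,b,d}\{b,d})\{d} :: —d→ s1
  s1 = c.(a.(rec X. d.c.(a.X + (X + 0)) + (d.a.X + 0\{a,b,d}\{b,d})\{d}) + ((rec X. d.c.(a.X + (X + 0)) + (d.a.X + 0\{a,b,d}\{b,d})\{d}) + 0)) :: —c→ s2
  s2 = a.(rec X. d.c.(a.X + (X + 0)) + (d.a.X + 0\{a,b,d}\{b,d})\{d}) + ((rec X. d.c.(a.X + (X + 0)) + (d.a.X + 0\{a,b,d}\{b,d})\{d}) + 0) :: —a→ s0, —d→ s1
Reachable graph of Q (4 states):
  t0 = d.c.(a.(rec X. d.c.(a.X + (X + 0)) + (d.a.X + 0\{a,b,d}\{b,d})\{d}) + ((rec X. d.c.(a.X + (X + 0)) + (d.a.X + 0\{a,b,d}\{b,d})\{d}) + 0)) + (d.a.(rec X. d.c.(a.X + (X + 0)) + (d.a.X + 0\{a,b,d}\{b,d})\{d}) + 0\{a,b,d}\{b,d})\{d} :: —d→ t1
  t1 = c.(a.(rec X. d.c.(a.X + (X + 0)) + (d.a.X + 0\{a,b,d}\{b,d})\{d}) + ((rec X. d.c.(a.X + (X + 0)) + (d.a.X + 0\{a,b,d}\{b,d})\{d}) + 0)) :: —c→ t2
  t2 = a.(rec X. d.c.(a.X + (X + 0)) + (d.a.X + 0\{a,b,d}\{b,d})\{d}) + ((rec X. d.c.(a.X + (X + 0)) + (d.a.X + 0\{a,b,d}\{b,d})\{d}) + 0) :: —a→ t3, —d→ t1
  t3 = rec X. d.c.(a.X + (X + 0)) + (d.a.X + 0\{a,b,d}\{b,d})\{d} :: —d→ t1
Partition-refinement fixed point:
  B0 = {s0, t0, t3}
  B1 = {s1, t1}
  B2 = {s2, t2}
s0 ∈ B0, t0 ∈ B0 → same block

bisimilar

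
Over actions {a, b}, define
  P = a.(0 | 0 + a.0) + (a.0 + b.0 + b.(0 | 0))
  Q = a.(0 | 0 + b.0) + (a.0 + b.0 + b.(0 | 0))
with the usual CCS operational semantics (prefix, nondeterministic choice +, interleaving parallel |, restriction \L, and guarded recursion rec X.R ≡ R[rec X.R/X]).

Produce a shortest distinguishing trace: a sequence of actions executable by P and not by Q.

Reachable graph of P (4 states):
  m0 = a.(0 | 0 + a.0) + (a.0 + b.0 + b.(0 | 0)) | ··a··> m1, ··a··> m2, ··b··> m1, ··b··> m3
  m1 = 0 | ·
  m2 = 0 | 0 + a.0 | ··a··> m1
  m3 = 0 | 0 | ·
Reachable graph of Q (4 states):
  n0 = a.(0 | 0 + b.0) + (a.0 + b.0 + b.(0 | 0)) | ··a··> n1, ··a··> n2, ··b··> n1, ··b··> n3
  n1 = 0 | ·
  n2 = 0 | 0 + b.0 | ··b··> n1
  n3 = 0 | 0 | ·
Trace ⟨aa⟩ through P, begin at {m0}:
  after a @ step 1: {m1, m2}
  after a @ step 2: {m1}
  P completes σ.
Trace ⟨aa⟩ through Q, begin at {n0}:
  after a @ step 1: {n1, n2}
  after a @ step 2: ∅ (Q stuck)

aa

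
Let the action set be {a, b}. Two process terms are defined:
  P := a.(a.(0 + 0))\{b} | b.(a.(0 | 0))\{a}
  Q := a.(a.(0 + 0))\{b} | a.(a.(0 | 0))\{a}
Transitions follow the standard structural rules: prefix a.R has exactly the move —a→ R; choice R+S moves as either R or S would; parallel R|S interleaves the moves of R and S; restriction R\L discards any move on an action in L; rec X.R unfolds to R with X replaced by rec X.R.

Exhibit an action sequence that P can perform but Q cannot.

P's transition system — 6 states:
  p0 = a.(a.(0 + 0))\{b} | b.(a.(0 | 0))\{a} | -a-> p1, -b-> p2
  p1 = (a.(0 + 0))\{b} | b.(a.(0 | 0))\{a} | -a-> p3, -b-> p4
  p2 = a.(a.(0 + 0))\{b} | (a.(0 | 0))\{a} | -a-> p4
  p3 = (0 + 0)\{b} | b.(a.(0 | 0))\{a} | -b-> p5
  p4 = (a.(0 + 0))\{b} | (a.(0 | 0))\{a} | -a-> p5
  p5 = (0 + 0)\{b} | (a.(0 | 0))\{a} | (no moves)
Q's transition system — 6 states:
  q0 = a.(a.(0 + 0))\{b} | a.(a.(0 | 0))\{a} | -a-> q1, -a-> q2
  q1 = (a.(0 + 0))\{b} | a.(a.(0 | 0))\{a} | -a-> q3, -a-> q4
  q2 = a.(a.(0 + 0))\{b} | (a.(0 | 0))\{a} | -a-> q4
  q3 = (0 + 0)\{b} | a.(a.(0 | 0))\{a} | -a-> q5
  q4 = (a.(0 + 0))\{b} | (a.(0 | 0))\{a} | -a-> q5
  q5 = (0 + 0)\{b} | (a.(0 | 0))\{a} | (no moves)
Trace ⟨b⟩ through P, begin at {p0}:
  [1] b ⇒ {p2}
  P completes σ.
Trace ⟨b⟩ through Q, begin at {q0}:
  [1] b ⇒ no successor for Q

b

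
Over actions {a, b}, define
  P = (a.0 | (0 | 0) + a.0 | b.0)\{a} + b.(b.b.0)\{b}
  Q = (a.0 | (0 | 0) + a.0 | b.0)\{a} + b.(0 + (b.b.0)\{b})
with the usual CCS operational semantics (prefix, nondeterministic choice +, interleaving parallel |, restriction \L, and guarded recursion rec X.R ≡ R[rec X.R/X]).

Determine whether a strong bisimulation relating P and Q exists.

LTS(P): 3 reachable states
  s0 = (a.0 | (0 | 0) + a.0 | b.0)\{a} + b.(b.b.0)\{b} has moves —b→ s1, —b→ s2
  s1 = (a.0 | 0)\{a} has moves (no moves)
  s2 = (b.b.0)\{b} has moves (no moves)
LTS(Q): 3 reachable states
  t0 = (a.0 | (0 | 0) + a.0 | b.0)\{a} + b.(0 + (b.b.0)\{b}) has moves —b→ t1, —b→ t2
  t1 = (a.0 | 0)\{a} has moves (no moves)
  t2 = 0 + (b.b.0)\{b} has moves (no moves)
Bisimilarity quotient blocks:
  B0 = {s0, t0}
  B1 = {s1, s2, t1, t2}
s0 ∈ B0, t0 ∈ B0 → same block

P ~ Q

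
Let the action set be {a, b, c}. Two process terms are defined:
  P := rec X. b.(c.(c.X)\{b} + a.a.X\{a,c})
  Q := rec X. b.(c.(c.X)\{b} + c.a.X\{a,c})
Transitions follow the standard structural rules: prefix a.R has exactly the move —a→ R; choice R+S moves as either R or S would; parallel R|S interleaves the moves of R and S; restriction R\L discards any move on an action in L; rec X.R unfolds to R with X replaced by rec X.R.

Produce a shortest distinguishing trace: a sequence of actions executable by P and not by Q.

ba

P's transition system — 7 states:
  m0 = rec X. b.(c.(c.X)\{b} + a.a.X\{a,c}) :: =b=> m1
  m1 = c.(c.(rec X. b.(c.(c.X)\{b} + a.a.X\{a,c})))\{b} + a.a.(rec X. b.(c.(c.X)\{b} + a.a.X\{a,c}))\{a,c} :: =a=> m2, =c=> m3
  m2 = a.(rec X. b.(c.(c.X)\{b} + a.a.X\{a,c}))\{a,c} :: =a=> m4
  m3 = (c.(rec X. b.(c.(c.X)\{b} + a.a.X\{a,c})))\{b} :: =c=> m5
  m4 = (rec X. b.(c.(c.X)\{b} + a.a.X\{a,c}))\{a,c} :: =b=> m6
  m5 = (rec X. b.(c.(c.X)\{b} + a.a.X\{a,c}))\{b} :: stopped
  m6 = (c.(c.(rec X. b.(c.(c.X)\{b} + a.a.X\{a,c})))\{b} + a.a.(rec X. b.(c.(c.X)\{b} + a.a.X\{a,c}))\{a,c})\{a,c} :: stopped
Q's transition system — 7 states:
  n0 = rec X. b.(c.(c.X)\{b} + c.a.X\{a,c}) :: =b=> n1
  n1 = c.(c.(rec X. b.(c.(c.X)\{b} + c.a.X\{a,c})))\{b} + c.a.(rec X. b.(c.(c.X)\{b} + c.a.X\{a,c}))\{a,c} :: =c=> n2, =c=> n3
  n2 = (c.(rec X. b.(c.(c.X)\{b} + c.a.X\{a,c})))\{b} :: =c=> n4
  n3 = a.(rec X. b.(c.(c.X)\{b} + c.a.X\{a,c}))\{a,c} :: =a=> n5
  n4 = (rec X. b.(c.(c.X)\{b} + c.a.X\{a,c}))\{b} :: stopped
  n5 = (rec X. b.(c.(c.X)\{b} + c.a.X\{a,c}))\{a,c} :: =b=> n6
  n6 = (c.(c.(rec X. b.(c.(c.X)\{b} + c.a.X\{a,c})))\{b} + c.a.(rec X. b.(c.(c.X)\{b} + c.a.X\{a,c}))\{a,c})\{a,c} :: stopped
Trace ⟨ba⟩ through P, begin at {m0}:
  after b @ step 1: {m1}
  after a @ step 2: {m2}
  — P admits the full trace.
Trace ⟨ba⟩ through Q, begin at {n0}:
  after b @ step 1: {n1}
  after a @ step 2: no successor for Q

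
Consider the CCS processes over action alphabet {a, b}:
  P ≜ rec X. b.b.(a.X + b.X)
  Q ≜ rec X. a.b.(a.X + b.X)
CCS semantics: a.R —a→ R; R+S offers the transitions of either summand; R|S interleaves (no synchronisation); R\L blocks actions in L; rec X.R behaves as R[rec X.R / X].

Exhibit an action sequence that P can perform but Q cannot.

Reachable graph of P (3 states):
  p0 = rec X. b.b.(a.X + b.X) :: ··b··> p1
  p1 = b.(a.(rec X. b.b.(a.X + b.X)) + b.(rec X. b.b.(a.X + b.X))) :: ··b··> p2
  p2 = a.(rec X. b.b.(a.X + b.X)) + b.(rec X. b.b.(a.X + b.X)) :: ··a··> p0, ··b··> p0
Reachable graph of Q (3 states):
  q0 = rec X. a.b.(a.X + b.X) :: ··a··> q1
  q1 = b.(a.(rec X. a.b.(a.X + b.X)) + b.(rec X. a.b.(a.X + b.X))) :: ··b··> q2
  q2 = a.(rec X. a.b.(a.X + b.X)) + b.(rec X. a.b.(a.X + b.X)) :: ··a··> q0, ··b··> q0
Trace ⟨b⟩ through P, begin at {p0}:
  [1] b ⇒ {p1}
  — P admits the full trace.
Trace ⟨b⟩ through Q, begin at {q0}:
  [1] b ⇒ no successor for Q

b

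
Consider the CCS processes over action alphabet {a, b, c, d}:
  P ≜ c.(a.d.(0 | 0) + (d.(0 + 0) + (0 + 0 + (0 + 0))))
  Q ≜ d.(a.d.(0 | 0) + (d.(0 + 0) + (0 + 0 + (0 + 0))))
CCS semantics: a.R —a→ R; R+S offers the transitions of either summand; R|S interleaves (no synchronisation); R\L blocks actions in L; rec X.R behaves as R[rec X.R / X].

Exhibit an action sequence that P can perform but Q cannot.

LTS(P): 5 reachable states
  s0 = c.(a.d.(0 | 0) + (d.(0 + 0) + (0 + 0 + (0 + 0)))) :: ··c··> s1
  s1 = a.d.(0 | 0) + (d.(0 + 0) + (0 + 0 + (0 + 0))) :: ··a··> s2, ··d··> s3
  s2 = d.(0 | 0) :: ··d··> s4
  s3 = 0 + 0 :: deadlocked
  s4 = 0 | 0 :: deadlocked
LTS(Q): 5 reachable states
  t0 = d.(a.d.(0 | 0) + (d.(0 + 0) + (0 + 0 + (0 + 0)))) :: ··d··> t1
  t1 = a.d.(0 | 0) + (d.(0 + 0) + (0 + 0 + (0 + 0))) :: ··a··> t2, ··d··> t3
  t2 = d.(0 | 0) :: ··d··> t4
  t3 = 0 + 0 :: deadlocked
  t4 = 0 | 0 :: deadlocked
Run σ = ⟨c⟩ on P: start {s0}
  step 1 (c): {s1}
  ✓ P
Run σ = ⟨c⟩ on Q: start {t0}
  step 1 (c): no successor for Q

c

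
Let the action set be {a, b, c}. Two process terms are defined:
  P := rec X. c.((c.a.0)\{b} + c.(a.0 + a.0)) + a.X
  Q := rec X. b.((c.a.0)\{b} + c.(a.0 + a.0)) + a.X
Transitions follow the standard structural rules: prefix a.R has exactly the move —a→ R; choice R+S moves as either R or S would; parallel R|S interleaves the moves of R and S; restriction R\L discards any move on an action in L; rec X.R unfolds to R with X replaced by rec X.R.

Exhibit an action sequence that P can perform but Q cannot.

LTS(P): 6 reachable states
  s0 = rec X. c.((c.a.0)\{b} + c.(a.0 + a.0)) + a.X ⊢ --a--▸ s0, --c--▸ s1
  s1 = (c.a.0)\{b} + c.(a.0 + a.0) ⊢ --c--▸ s2, --c--▸ s3
  s2 = (a.0)\{b} ⊢ --a--▸ s4
  s3 = a.0 + a.0 ⊢ --a--▸ s5
  s4 = 0\{b} ⊢ (no moves)
  s5 = 0 ⊢ (no moves)
LTS(Q): 6 reachable states
  t0 = rec X. b.((c.a.0)\{b} + c.(a.0 + a.0)) + a.X ⊢ --a--▸ t0, --b--▸ t1
  t1 = (c.a.0)\{b} + c.(a.0 + a.0) ⊢ --c--▸ t2, --c--▸ t3
  t2 = (a.0)\{b} ⊢ --a--▸ t4
  t3 = a.0 + a.0 ⊢ --a--▸ t5
  t4 = 0\{b} ⊢ (no moves)
  t5 = 0 ⊢ (no moves)
Run σ = ⟨c⟩ on P: start {s0}
  [1] c ⇒ {s1}
  ✓ P
Run σ = ⟨c⟩ on Q: start {t0}
  [1] c ⇒ ∅ (Q stuck)

c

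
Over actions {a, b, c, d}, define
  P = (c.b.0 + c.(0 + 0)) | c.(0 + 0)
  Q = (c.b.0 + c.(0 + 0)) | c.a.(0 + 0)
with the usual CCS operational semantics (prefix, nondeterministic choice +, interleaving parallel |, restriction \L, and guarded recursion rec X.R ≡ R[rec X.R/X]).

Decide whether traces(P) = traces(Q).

LTS(P): 8 reachable states
  u0 = (c.b.0 + c.(0 + 0)) | c.(0 + 0) | --c--▸ u1, --c--▸ u2, --c--▸ u3
  u1 = (0 + 0) | c.(0 + 0) | --c--▸ u4
  u2 = (c.b.0 + c.(0 + 0)) | (0 + 0) | --c--▸ u4, --c--▸ u5
  u3 = b.0 | c.(0 + 0) | --b--▸ u6, --c--▸ u5
  u4 = (0 + 0) | (0 + 0) | deadlocked
  u5 = b.0 | (0 + 0) | --b--▸ u7
  u6 = 0 | c.(0 + 0) | --c--▸ u7
  u7 = 0 | (0 + 0) | deadlocked
LTS(Q): 12 reachable states
  v0 = (c.b.0 + c.(0 + 0)) | c.a.(0 + 0) | --c--▸ v1, --c--▸ v2, --c--▸ v3
  v1 = (0 + 0) | c.a.(0 + 0) | --c--▸ v4
  v2 = (c.b.0 + c.(0 + 0)) | a.(0 + 0) | --a--▸ v5, --c--▸ v4, --c--▸ v6
  v3 = b.0 | c.a.(0 + 0) | --b--▸ v7, --c--▸ v6
  v4 = (0 + 0) | a.(0 + 0) | --a--▸ v8
  v5 = (c.b.0 + c.(0 + 0)) | (0 + 0) | --c--▸ v8, --c--▸ v9
  v6 = b.0 | a.(0 + 0) | --a--▸ v9, --b--▸ v10
  v7 = 0 | c.a.(0 + 0) | --c--▸ v10
  v8 = (0 + 0) | (0 + 0) | deadlocked
  v9 = b.0 | (0 + 0) | --b--▸ v11
  v10 = 0 | a.(0 + 0) | --a--▸ v11
  v11 = 0 | (0 + 0) | deadlocked
Executing ca from Q (initial set {v0}):
  after c @ step 1: {v1, v2, v3}
  after a @ step 2: {v5}
  — Q admits the full trace.
Executing ca from P (initial set {u0}):
  after c @ step 1: {u1, u2, u3}
  after a @ step 2: ∅ (P stuck)

traces(P) ≠ traces(Q) — witness ⟨ca⟩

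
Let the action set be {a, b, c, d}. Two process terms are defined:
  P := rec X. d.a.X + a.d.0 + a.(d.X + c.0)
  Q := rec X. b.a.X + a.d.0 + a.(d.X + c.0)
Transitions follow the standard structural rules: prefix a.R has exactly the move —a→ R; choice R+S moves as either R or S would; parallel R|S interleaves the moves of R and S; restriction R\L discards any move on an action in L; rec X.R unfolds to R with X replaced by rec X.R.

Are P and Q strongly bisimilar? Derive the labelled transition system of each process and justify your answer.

not bisimilar

LTS(P): 5 reachable states
  u0 = rec X. d.a.X + a.d.0 + a.(d.X + c.0) → -a-> u1, -a-> u2, -d-> u3
  u1 = d.(rec X. d.a.X + a.d.0 + a.(d.X + c.0)) + c.0 → -c-> u4, -d-> u0
  u2 = d.0 → -d-> u4
  u3 = a.(rec X. d.a.X + a.d.0 + a.(d.X + c.0)) → -a-> u0
  u4 = 0 → (no moves)
LTS(Q): 5 reachable states
  v0 = rec X. b.a.X + a.d.0 + a.(d.X + c.0) → -a-> v1, -a-> v2, -b-> v3
  v1 = d.(rec X. b.a.X + a.d.0 + a.(d.X + c.0)) + c.0 → -c-> v4, -d-> v0
  v2 = d.0 → -d-> v4
  v3 = a.(rec X. b.a.X + a.d.0 + a.(d.X + c.0)) → -a-> v0
  v4 = 0 → (no moves)
Coarsest stable partition (strong bisimilarity classes):
  B0 = {u0}
  B1 = {u3}
  B2 = {u1}
  B3 = {u4, v4}
  B4 = {u2, v2}
  B5 = {v0}
  B6 = {v3}
  B7 = {v1}
u0 ∈ B0, v0 ∈ B5 → different blocks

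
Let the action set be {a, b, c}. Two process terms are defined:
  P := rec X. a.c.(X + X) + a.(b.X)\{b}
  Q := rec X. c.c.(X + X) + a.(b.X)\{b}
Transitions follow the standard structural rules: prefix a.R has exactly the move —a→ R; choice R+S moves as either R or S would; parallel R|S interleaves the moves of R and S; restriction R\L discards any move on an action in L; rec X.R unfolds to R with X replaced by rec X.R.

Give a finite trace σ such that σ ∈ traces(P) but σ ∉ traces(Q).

Reachable graph of P (4 states):
  s0 = rec X. a.c.(X + X) + a.(b.X)\{b} | —a→ s1, —a→ s2
  s1 = (b.(rec X. a.c.(X + X) + a.(b.X)\{b}))\{b} | stopped
  s2 = c.((rec X. a.c.(X + X) + a.(b.X)\{b}) + (rec X. a.c.(X + X) + a.(b.X)\{b})) | —c→ s3
  s3 = (rec X. a.c.(X + X) + a.(b.X)\{b}) + (rec X. a.c.(X + X) + a.(b.X)\{b}) | —a→ s1, —a→ s2
Reachable graph of Q (4 states):
  t0 = rec X. c.c.(X + X) + a.(b.X)\{b} | —a→ t1, —c→ t2
  t1 = (b.(rec X. c.c.(X + X) + a.(b.X)\{b}))\{b} | stopped
  t2 = c.((rec X. c.c.(X + X) + a.(b.X)\{b}) + (rec X. c.c.(X + X) + a.(b.X)\{b})) | —c→ t3
  t3 = (rec X. c.c.(X + X) + a.(b.X)\{b}) + (rec X. c.c.(X + X) + a.(b.X)\{b}) | —a→ t1, —c→ t2
Trace ⟨ac⟩ through P, begin at {s0}:
  step 1 (a): {s1, s2}
  step 2 (c): {s3}
  ✓ P
Trace ⟨ac⟩ through Q, begin at {t0}:
  step 1 (a): {t1}
  step 2 (c): ∅  — Q cannot continue

ac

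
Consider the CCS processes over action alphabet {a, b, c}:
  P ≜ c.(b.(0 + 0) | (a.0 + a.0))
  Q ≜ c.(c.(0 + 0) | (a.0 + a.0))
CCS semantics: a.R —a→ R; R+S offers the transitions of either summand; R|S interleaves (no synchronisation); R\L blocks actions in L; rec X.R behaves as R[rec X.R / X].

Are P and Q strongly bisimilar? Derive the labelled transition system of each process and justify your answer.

P's transition system — 5 states:
  m0 = c.(b.(0 + 0) | (a.0 + a.0)) has moves -c-> m1
  m1 = b.(0 + 0) | (a.0 + a.0) has moves -a-> m2, -b-> m3
  m2 = b.(0 + 0) | 0 has moves -b-> m4
  m3 = (0 + 0) | (a.0 + a.0) has moves -a-> m4
  m4 = (0 + 0) | 0 has moves ·
Q's transition system — 5 states:
  n0 = c.(c.(0 + 0) | (a.0 + a.0)) has moves -c-> n1
  n1 = c.(0 + 0) | (a.0 + a.0) has moves -a-> n2, -c-> n3
  n2 = c.(0 + 0) | 0 has moves -c-> n4
  n3 = (0 + 0) | (a.0 + a.0) has moves -a-> n4
  n4 = (0 + 0) | 0 has moves ·
Coarsest stable partition (strong bisimilarity classes):
  B0 = {m0}
  B1 = {m1}
  B2 = {m2}
  B3 = {m4, n4}
  B4 = {m3, n3}
  B5 = {n0}
  B6 = {n1}
  B7 = {n2}
m0 ∈ B0, n0 ∈ B5 → different blocks

not bisimilar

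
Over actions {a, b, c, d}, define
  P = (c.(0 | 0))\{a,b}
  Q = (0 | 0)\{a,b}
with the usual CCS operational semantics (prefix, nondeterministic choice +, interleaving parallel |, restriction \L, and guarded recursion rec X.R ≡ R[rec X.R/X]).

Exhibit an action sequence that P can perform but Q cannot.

LTS(P): 2 reachable states
  u0 = (c.(0 | 0))\{a,b} ⊢ -c-> u1
  u1 = (0 | 0)\{a,b} ⊢ deadlocked
LTS(Q): 1 reachable states
  v0 = (0 | 0)\{a,b} ⊢ deadlocked
Run σ = ⟨c⟩ on P: start {u0}
  step 1 (c): {u1}
  P completes σ.
Run σ = ⟨c⟩ on Q: start {v0}
  step 1 (c): ∅  — Q cannot continue

c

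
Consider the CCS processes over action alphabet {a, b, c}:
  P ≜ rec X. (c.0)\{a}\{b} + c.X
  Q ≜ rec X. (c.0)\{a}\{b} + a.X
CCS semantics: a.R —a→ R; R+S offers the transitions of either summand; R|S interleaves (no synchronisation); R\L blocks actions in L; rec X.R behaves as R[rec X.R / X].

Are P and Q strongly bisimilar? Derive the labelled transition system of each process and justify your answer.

LTS(P): 2 reachable states
  s0 = rec X. (c.0)\{a}\{b} + c.X has moves —c→ s0, —c→ s1
  s1 = 0\{a}\{b} has moves (no moves)
LTS(Q): 2 reachable states
  t0 = rec X. (c.0)\{a}\{b} + a.X has moves —a→ t0, —c→ t1
  t1 = 0\{a}\{b} has moves (no moves)
Bisimilarity quotient blocks:
  B0 = {s0}
  B1 = {s1, t1}
  B2 = {t0}
s0 ∈ B0, t0 ∈ B2 → different blocks

not bisimilar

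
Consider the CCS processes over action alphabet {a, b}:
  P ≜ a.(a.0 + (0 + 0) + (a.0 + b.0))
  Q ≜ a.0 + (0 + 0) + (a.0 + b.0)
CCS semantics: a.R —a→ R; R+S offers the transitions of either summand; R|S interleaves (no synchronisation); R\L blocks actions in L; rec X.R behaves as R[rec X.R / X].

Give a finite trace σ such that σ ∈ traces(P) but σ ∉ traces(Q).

Reachable graph of P (3 states):
  p0 = a.(a.0 + (0 + 0) + (a.0 + b.0)) has moves ··a··> p1
  p1 = a.0 + (0 + 0) + (a.0 + b.0) has moves ··a··> p2, ··b··> p2
  p2 = 0 has moves ∅
Reachable graph of Q (2 states):
  q0 = a.0 + (0 + 0) + (a.0 + b.0) has moves ··a··> q1, ··b··> q1
  q1 = 0 has moves ∅
Executing aa from P (initial set {p0}):
  step 1 (a): {p1}
  step 2 (a): {p2}
  — P admits the full trace.
Executing aa from Q (initial set {q0}):
  step 1 (a): {q1}
  step 2 (a): ∅ (Q stuck)

aa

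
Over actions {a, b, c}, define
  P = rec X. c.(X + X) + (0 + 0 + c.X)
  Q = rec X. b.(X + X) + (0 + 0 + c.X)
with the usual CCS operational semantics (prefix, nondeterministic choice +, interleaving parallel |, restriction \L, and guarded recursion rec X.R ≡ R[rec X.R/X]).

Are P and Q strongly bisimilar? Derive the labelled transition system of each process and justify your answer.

NO

LTS(P): 2 reachable states
  m0 = rec X. c.(X + X) + (0 + 0 + c.X) ⊢ —c→ m0, —c→ m1
  m1 = (rec X. c.(X + X) + (0 + 0 + c.X)) + (rec X. c.(X + X) + (0 + 0 + c.X)) ⊢ —c→ m0, —c→ m1
LTS(Q): 2 reachable states
  n0 = rec X. b.(X + X) + (0 + 0 + c.X) ⊢ —b→ n1, —c→ n0
  n1 = (rec X. b.(X + X) + (0 + 0 + c.X)) + (rec X. b.(X + X) + (0 + 0 + c.X)) ⊢ —b→ n1, —c→ n0
Bisimilarity quotient blocks:
  B0 = {m0, m1}
  B1 = {n0, n1}
m0 ∈ B0, n0 ∈ B1 → different blocks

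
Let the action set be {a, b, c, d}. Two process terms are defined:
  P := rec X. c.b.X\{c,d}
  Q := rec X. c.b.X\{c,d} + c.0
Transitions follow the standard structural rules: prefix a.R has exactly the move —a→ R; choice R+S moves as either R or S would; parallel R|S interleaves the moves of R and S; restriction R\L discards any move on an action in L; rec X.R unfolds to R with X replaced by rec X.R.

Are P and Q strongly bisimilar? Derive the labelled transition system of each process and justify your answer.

not bisimilar

P's transition system — 3 states:
  s0 = rec X. c.b.X\{c,d} :: -c-> s1
  s1 = b.(rec X. c.b.X\{c,d})\{c,d} :: -b-> s2
  s2 = (rec X. c.b.X\{c,d})\{c,d} :: stopped
Q's transition system — 4 states:
  t0 = rec X. c.b.X\{c,d} + c.0 :: -c-> t1, -c-> t2
  t1 = 0 :: stopped
  t2 = b.(rec X. c.b.X\{c,d} + c.0)\{c,d} :: -b-> t3
  t3 = (rec X. c.b.X\{c,d} + c.0)\{c,d} :: stopped
Partition-refinement fixed point:
  B0 = {s0}
  B1 = {s1, t2}
  B2 = {s2, t1, t3}
  B3 = {t0}
s0 ∈ B0, t0 ∈ B3 → different blocks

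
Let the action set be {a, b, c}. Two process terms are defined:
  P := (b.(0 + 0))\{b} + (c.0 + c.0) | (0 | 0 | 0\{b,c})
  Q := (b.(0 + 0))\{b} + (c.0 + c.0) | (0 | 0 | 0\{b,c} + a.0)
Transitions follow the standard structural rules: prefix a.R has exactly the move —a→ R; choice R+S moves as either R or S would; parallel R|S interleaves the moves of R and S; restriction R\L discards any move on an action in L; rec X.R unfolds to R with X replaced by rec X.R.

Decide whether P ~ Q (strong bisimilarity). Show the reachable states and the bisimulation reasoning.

NO

P's transition system — 2 states:
  s0 = (b.(0 + 0))\{b} + (c.0 + c.0) | (0 | 0 | 0\{b,c}) has moves ··c··> s1
  s1 = 0 | (0 | 0 | 0\{b,c}) has moves deadlocked
Q's transition system — 4 states:
  t0 = (b.(0 + 0))\{b} + (c.0 + c.0) | (0 | 0 | 0\{b,c} + a.0) has moves ··a··> t1, ··c··> t2
  t1 = (c.0 + c.0) | 0 has moves ··c··> t3
  t2 = 0 | (0 | 0 | 0\{b,c} + a.0) has moves ··a··> t3
  t3 = 0 | 0 has moves deadlocked
Coarsest stable partition (strong bisimilarity classes):
  B0 = {s0, t1}
  B1 = {s1, t3}
  B2 = {t0}
  B3 = {t2}
s0 ∈ B0, t0 ∈ B2 → different blocks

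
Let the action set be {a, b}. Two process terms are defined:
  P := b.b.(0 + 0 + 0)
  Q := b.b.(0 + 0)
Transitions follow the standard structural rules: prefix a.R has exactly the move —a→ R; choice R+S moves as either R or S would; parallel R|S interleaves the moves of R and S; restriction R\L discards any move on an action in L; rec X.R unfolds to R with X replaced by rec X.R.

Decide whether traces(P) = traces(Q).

trace-equivalent

P's transition system — 3 states:
  p0 = b.b.(0 + 0 + 0) → =b=> p1
  p1 = b.(0 + 0 + 0) → =b=> p2
  p2 = 0 + 0 + 0 → ·
Q's transition system — 3 states:
  q0 = b.b.(0 + 0) → =b=> q1
  q1 = b.(0 + 0) → =b=> q2
  q2 = 0 + 0 → ·
Bisimilarity quotient blocks:
  B0 = {p0, q0}
  B1 = {p1, q1}
  B2 = {p2, q2}
p0 ∈ B0, q0 ∈ B0 → same block
Bisimilar ⇒ trace-equivalent.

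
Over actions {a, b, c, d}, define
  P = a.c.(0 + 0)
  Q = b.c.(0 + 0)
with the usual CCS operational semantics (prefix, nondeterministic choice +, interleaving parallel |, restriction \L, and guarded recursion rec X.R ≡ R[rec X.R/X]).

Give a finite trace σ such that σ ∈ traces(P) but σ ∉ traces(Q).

LTS(P): 3 reachable states
  m0 = a.c.(0 + 0) :: --a--▸ m1
  m1 = c.(0 + 0) :: --c--▸ m2
  m2 = 0 + 0 :: (no moves)
LTS(Q): 3 reachable states
  n0 = b.c.(0 + 0) :: --b--▸ n1
  n1 = c.(0 + 0) :: --c--▸ n2
  n2 = 0 + 0 :: (no moves)
Trace ⟨a⟩ through P, begin at {m0}:
  step 1 (a): {m1}
  — P admits the full trace.
Trace ⟨a⟩ through Q, begin at {n0}:
  step 1 (a): ∅ (Q stuck)

a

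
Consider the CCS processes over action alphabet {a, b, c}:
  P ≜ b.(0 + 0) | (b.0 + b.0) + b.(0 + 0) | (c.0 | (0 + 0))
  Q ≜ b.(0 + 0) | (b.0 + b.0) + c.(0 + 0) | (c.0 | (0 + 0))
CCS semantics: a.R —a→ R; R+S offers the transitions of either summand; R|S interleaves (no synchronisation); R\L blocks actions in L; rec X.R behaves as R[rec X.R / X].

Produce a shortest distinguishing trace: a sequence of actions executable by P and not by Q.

bc

P's transition system — 7 states:
  s0 = b.(0 + 0) | (b.0 + b.0) + b.(0 + 0) | (c.0 | (0 + 0)) :: -b-> s1, -b-> s2, -b-> s3, -c-> s4
  s1 = (0 + 0) | (b.0 + b.0) :: -b-> s5
  s2 = (0 + 0) | (c.0 | (0 + 0)) :: -c-> s6
  s3 = b.(0 + 0) | 0 :: -b-> s5
  s4 = b.(0 + 0) | (0 | (0 + 0)) :: -b-> s6
  s5 = (0 + 0) | 0 :: deadlocked
  s6 = (0 + 0) | (0 | (0 + 0)) :: deadlocked
Q's transition system — 7 states:
  t0 = b.(0 + 0) | (b.0 + b.0) + c.(0 + 0) | (c.0 | (0 + 0)) :: -b-> t1, -b-> t2, -c-> t3, -c-> t4
  t1 = (0 + 0) | (b.0 + b.0) :: -b-> t5
  t2 = b.(0 + 0) | 0 :: -b-> t5
  t3 = (0 + 0) | (c.0 | (0 + 0)) :: -c-> t6
  t4 = c.(0 + 0) | (0 | (0 + 0)) :: -c-> t6
  t5 = (0 + 0) | 0 :: deadlocked
  t6 = (0 + 0) | (0 | (0 + 0)) :: deadlocked
Trace ⟨bc⟩ through P, begin at {s0}:
  step 1 (b): {s1, s2, s3}
  step 2 (c): {s6}
  ✓ P
Trace ⟨bc⟩ through Q, begin at {t0}:
  step 1 (b): {t1, t2}
  step 2 (c): ∅ (Q stuck)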